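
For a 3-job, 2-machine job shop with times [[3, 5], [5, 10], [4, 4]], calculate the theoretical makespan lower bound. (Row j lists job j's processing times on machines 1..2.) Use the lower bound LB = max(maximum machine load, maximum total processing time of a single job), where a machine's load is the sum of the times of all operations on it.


Machine loads:
  Machine 1: 3 + 5 + 4 = 12
  Machine 2: 5 + 10 + 4 = 19
Max machine load = 19
Job totals:
  Job 1: 8
  Job 2: 15
  Job 3: 8
Max job total = 15
Lower bound = max(19, 15) = 19

19


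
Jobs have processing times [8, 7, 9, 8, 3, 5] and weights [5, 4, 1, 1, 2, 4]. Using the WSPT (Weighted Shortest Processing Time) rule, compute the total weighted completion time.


Compute p/w ratios and sort ascending (WSPT): [(5, 4), (3, 2), (8, 5), (7, 4), (8, 1), (9, 1)]
Compute weighted completion times:
  Job (p=5,w=4): C=5, w*C=4*5=20
  Job (p=3,w=2): C=8, w*C=2*8=16
  Job (p=8,w=5): C=16, w*C=5*16=80
  Job (p=7,w=4): C=23, w*C=4*23=92
  Job (p=8,w=1): C=31, w*C=1*31=31
  Job (p=9,w=1): C=40, w*C=1*40=40
Total weighted completion time = 279

279


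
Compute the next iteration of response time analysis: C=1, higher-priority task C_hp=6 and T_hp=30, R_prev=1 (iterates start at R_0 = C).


R_next = C + ceil(R_prev / T_hp) * C_hp
ceil(1 / 30) = ceil(0.0333) = 1
Interference = 1 * 6 = 6
R_next = 1 + 6 = 7

7


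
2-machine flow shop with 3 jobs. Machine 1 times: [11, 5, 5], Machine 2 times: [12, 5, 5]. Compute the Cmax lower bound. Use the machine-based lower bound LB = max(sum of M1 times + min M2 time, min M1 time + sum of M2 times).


LB1 = sum(M1 times) + min(M2 times) = 21 + 5 = 26
LB2 = min(M1 times) + sum(M2 times) = 5 + 22 = 27
Lower bound = max(LB1, LB2) = max(26, 27) = 27

27


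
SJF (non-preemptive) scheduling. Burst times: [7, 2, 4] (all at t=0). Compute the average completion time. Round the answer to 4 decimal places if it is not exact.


SJF order (ascending): [2, 4, 7]
Completion times:
  Job 1: burst=2, C=2
  Job 2: burst=4, C=6
  Job 3: burst=7, C=13
Average completion = 21/3 = 7.0

7.0


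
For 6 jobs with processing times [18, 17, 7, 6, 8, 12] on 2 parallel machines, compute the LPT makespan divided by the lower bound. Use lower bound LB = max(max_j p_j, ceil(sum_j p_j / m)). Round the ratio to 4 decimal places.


LPT order: [18, 17, 12, 8, 7, 6]
Machine loads after assignment: [33, 35]
LPT makespan = 35
Lower bound = max(max_job, ceil(total/2)) = max(18, 34) = 34
Ratio = 35 / 34 = 1.0294

1.0294


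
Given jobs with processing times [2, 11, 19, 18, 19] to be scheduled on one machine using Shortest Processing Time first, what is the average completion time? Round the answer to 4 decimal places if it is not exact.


Sort jobs by processing time (SPT order): [2, 11, 18, 19, 19]
Compute completion times sequentially:
  Job 1: processing = 2, completes at 2
  Job 2: processing = 11, completes at 13
  Job 3: processing = 18, completes at 31
  Job 4: processing = 19, completes at 50
  Job 5: processing = 19, completes at 69
Sum of completion times = 165
Average completion time = 165/5 = 33.0

33.0


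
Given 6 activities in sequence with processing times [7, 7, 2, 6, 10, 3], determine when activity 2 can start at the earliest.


Activity 2 starts after activities 1 through 1 complete.
Predecessor durations: [7]
ES = 7 = 7

7


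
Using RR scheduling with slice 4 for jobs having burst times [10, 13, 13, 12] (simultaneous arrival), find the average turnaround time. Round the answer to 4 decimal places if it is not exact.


Time quantum = 4
Execution trace:
  J1 runs 4 units, time = 4
  J2 runs 4 units, time = 8
  J3 runs 4 units, time = 12
  J4 runs 4 units, time = 16
  J1 runs 4 units, time = 20
  J2 runs 4 units, time = 24
  J3 runs 4 units, time = 28
  J4 runs 4 units, time = 32
  J1 runs 2 units, time = 34
  J2 runs 4 units, time = 38
  J3 runs 4 units, time = 42
  J4 runs 4 units, time = 46
  J2 runs 1 units, time = 47
  J3 runs 1 units, time = 48
Finish times: [34, 47, 48, 46]
Average turnaround = 175/4 = 43.75

43.75


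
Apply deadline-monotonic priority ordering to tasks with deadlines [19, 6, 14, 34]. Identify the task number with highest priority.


Sort tasks by relative deadline (ascending):
  Task 2: deadline = 6
  Task 3: deadline = 14
  Task 1: deadline = 19
  Task 4: deadline = 34
Priority order (highest first): [2, 3, 1, 4]
Highest priority task = 2

2


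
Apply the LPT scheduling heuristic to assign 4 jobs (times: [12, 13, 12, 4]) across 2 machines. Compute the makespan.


Sort jobs in decreasing order (LPT): [13, 12, 12, 4]
Assign each job to the least loaded machine:
  Machine 1: jobs [13, 4], load = 17
  Machine 2: jobs [12, 12], load = 24
Makespan = max load = 24

24


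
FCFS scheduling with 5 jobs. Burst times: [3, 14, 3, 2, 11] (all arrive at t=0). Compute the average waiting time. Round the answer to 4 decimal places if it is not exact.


FCFS order (as given): [3, 14, 3, 2, 11]
Waiting times:
  Job 1: wait = 0
  Job 2: wait = 3
  Job 3: wait = 17
  Job 4: wait = 20
  Job 5: wait = 22
Sum of waiting times = 62
Average waiting time = 62/5 = 12.4

12.4


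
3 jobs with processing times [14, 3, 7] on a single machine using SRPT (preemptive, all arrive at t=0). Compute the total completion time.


Since all jobs arrive at t=0, SRPT equals SPT ordering.
SPT order: [3, 7, 14]
Completion times:
  Job 1: p=3, C=3
  Job 2: p=7, C=10
  Job 3: p=14, C=24
Total completion time = 3 + 10 + 24 = 37

37


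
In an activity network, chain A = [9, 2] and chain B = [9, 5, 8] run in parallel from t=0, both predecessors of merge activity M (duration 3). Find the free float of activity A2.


ES(A2) = sum of predecessors on chain A = 9
EF(A2) = ES + duration = 9 + 2 = 11
Successor of A2 is M. ES(M) = max(sum(A), sum(B)) = max(11, 22) = 22
Free float = ES(successor) - EF(current) = 22 - 11 = 11

11


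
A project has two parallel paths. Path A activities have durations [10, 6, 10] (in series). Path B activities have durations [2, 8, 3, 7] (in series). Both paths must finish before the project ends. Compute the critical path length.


Path A total = 10 + 6 + 10 = 26
Path B total = 2 + 8 + 3 + 7 = 20
Critical path = longest path = max(26, 20) = 26

26


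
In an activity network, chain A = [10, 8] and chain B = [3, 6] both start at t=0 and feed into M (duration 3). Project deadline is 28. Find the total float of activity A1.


Forward pass: ES(A1) = sum of predecessors on chain A = 0
EF = ES + duration = 0 + 10 = 10
Backward pass: LF(M) = deadline = 28; LS(M) = 28 - 3 = 25
LF(A1) = LS(M) - sum(successors on chain A) = 25 - 8 = 17
LS = LF - duration = 17 - 10 = 7
Total float = LS - ES = 7 - 0 = 7

7


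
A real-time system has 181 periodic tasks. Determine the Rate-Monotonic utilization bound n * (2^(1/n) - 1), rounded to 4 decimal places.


Compute 2^(1/181) = 1.0038368845
Subtract 1: 1.0038368845 - 1 = 0.0038368845
Multiply by n: 181 * 0.0038368845 = 0.6944760945
Round to 4 dp: 0.6945

0.6945


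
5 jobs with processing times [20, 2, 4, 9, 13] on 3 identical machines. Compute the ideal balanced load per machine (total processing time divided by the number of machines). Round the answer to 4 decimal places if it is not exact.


Total processing time = 20 + 2 + 4 + 9 + 13 = 48
Number of machines = 3
Ideal balanced load = 48 / 3 = 16.0

16.0


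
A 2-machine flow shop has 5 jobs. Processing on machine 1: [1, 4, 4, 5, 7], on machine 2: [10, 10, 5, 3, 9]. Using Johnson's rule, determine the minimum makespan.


Apply Johnson's rule:
  Group 1 (a <= b): [(1, 1, 10), (2, 4, 10), (3, 4, 5), (5, 7, 9)]
  Group 2 (a > b): [(4, 5, 3)]
Optimal job order: [1, 2, 3, 5, 4]
Schedule:
  Job 1: M1 done at 1, M2 done at 11
  Job 2: M1 done at 5, M2 done at 21
  Job 3: M1 done at 9, M2 done at 26
  Job 5: M1 done at 16, M2 done at 35
  Job 4: M1 done at 21, M2 done at 38
Makespan = 38

38


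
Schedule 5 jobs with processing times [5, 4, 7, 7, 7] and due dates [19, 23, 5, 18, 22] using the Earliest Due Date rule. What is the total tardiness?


Sort by due date (EDD order): [(7, 5), (7, 18), (5, 19), (7, 22), (4, 23)]
Compute completion times and tardiness:
  Job 1: p=7, d=5, C=7, tardiness=max(0,7-5)=2
  Job 2: p=7, d=18, C=14, tardiness=max(0,14-18)=0
  Job 3: p=5, d=19, C=19, tardiness=max(0,19-19)=0
  Job 4: p=7, d=22, C=26, tardiness=max(0,26-22)=4
  Job 5: p=4, d=23, C=30, tardiness=max(0,30-23)=7
Total tardiness = 13

13


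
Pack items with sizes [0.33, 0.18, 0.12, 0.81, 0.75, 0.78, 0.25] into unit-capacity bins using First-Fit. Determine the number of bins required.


Place items sequentially using First-Fit:
  Item 0.33 -> new Bin 1
  Item 0.18 -> Bin 1 (now 0.51)
  Item 0.12 -> Bin 1 (now 0.63)
  Item 0.81 -> new Bin 2
  Item 0.75 -> new Bin 3
  Item 0.78 -> new Bin 4
  Item 0.25 -> Bin 1 (now 0.88)
Total bins used = 4

4


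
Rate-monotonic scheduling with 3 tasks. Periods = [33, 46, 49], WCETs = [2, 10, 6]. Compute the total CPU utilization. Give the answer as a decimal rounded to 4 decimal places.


Compute individual utilizations (exact fractions):
  Task 1: C/T = 2/33 (approx. 0.0606)
  Task 2: C/T = 10/46 = 5/23 (approx. 0.2174)
  Task 3: C/T = 6/49 (approx. 0.1224)
Total utilization U = 2/33 + 5/23 + 6/49 = 14893/37191
Rounded to 4 decimal places: U = 0.4004
RM (Liu & Layland) bound for 3 tasks = 0.779763; compare with U = 14893/37191 (approx. 0.400446)
U <= bound, so schedulable by RM sufficient condition.

0.4004


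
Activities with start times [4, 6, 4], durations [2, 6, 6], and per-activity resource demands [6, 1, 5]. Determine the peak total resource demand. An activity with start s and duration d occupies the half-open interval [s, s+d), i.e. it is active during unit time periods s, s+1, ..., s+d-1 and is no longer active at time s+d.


Each activity i is active on [start_i, start_i + duration_i).
Compute total resource usage per time slot:
  t=0: active resources = [], total = 0
  t=1: active resources = [], total = 0
  t=2: active resources = [], total = 0
  t=3: active resources = [], total = 0
  t=4: active resources = [6, 5], total = 11
  t=5: active resources = [6, 5], total = 11
  t=6: active resources = [1, 5], total = 6
  t=7: active resources = [1, 5], total = 6
  t=8: active resources = [1, 5], total = 6
  t=9: active resources = [1, 5], total = 6
  t=10: active resources = [1], total = 1
  t=11: active resources = [1], total = 1
Peak resource demand = 11

11


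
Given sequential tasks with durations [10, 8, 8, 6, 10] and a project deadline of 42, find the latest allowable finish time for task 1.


LF(activity 1) = deadline - sum of successor durations
Successors: activities 2 through 5 with durations [8, 8, 6, 10]
Sum of successor durations = 32
LF = 42 - 32 = 10

10


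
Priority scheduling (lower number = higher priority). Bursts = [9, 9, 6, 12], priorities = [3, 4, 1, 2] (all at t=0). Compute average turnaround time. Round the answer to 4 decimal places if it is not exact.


Sort by priority (ascending = highest first):
Order: [(1, 6), (2, 12), (3, 9), (4, 9)]
Completion times:
  Priority 1, burst=6, C=6
  Priority 2, burst=12, C=18
  Priority 3, burst=9, C=27
  Priority 4, burst=9, C=36
Average turnaround = 87/4 = 21.75

21.75


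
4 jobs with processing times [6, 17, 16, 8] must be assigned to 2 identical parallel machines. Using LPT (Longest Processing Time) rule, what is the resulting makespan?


Sort jobs in decreasing order (LPT): [17, 16, 8, 6]
Assign each job to the least loaded machine:
  Machine 1: jobs [17, 6], load = 23
  Machine 2: jobs [16, 8], load = 24
Makespan = max load = 24

24


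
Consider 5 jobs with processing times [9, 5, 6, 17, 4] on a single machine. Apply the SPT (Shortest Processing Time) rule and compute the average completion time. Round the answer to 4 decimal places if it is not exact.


Sort jobs by processing time (SPT order): [4, 5, 6, 9, 17]
Compute completion times sequentially:
  Job 1: processing = 4, completes at 4
  Job 2: processing = 5, completes at 9
  Job 3: processing = 6, completes at 15
  Job 4: processing = 9, completes at 24
  Job 5: processing = 17, completes at 41
Sum of completion times = 93
Average completion time = 93/5 = 18.6

18.6


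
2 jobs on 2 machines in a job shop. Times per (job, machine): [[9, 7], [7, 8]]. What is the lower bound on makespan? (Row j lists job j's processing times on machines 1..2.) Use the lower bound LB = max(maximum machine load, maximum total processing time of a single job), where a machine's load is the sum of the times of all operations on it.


Machine loads:
  Machine 1: 9 + 7 = 16
  Machine 2: 7 + 8 = 15
Max machine load = 16
Job totals:
  Job 1: 16
  Job 2: 15
Max job total = 16
Lower bound = max(16, 16) = 16

16


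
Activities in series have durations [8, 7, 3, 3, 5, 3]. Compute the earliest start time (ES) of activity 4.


Activity 4 starts after activities 1 through 3 complete.
Predecessor durations: [8, 7, 3]
ES = 8 + 7 + 3 = 18

18


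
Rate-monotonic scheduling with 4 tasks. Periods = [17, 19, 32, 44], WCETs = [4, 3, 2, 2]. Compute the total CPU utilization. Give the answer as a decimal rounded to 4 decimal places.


Compute individual utilizations (exact fractions):
  Task 1: C/T = 4/17 (approx. 0.2353)
  Task 2: C/T = 3/19 (approx. 0.1579)
  Task 3: C/T = 2/32 = 1/16 (approx. 0.0625)
  Task 4: C/T = 2/44 = 1/22 (approx. 0.0455)
Total utilization U = 4/17 + 3/19 + 1/16 + 1/22 = 28489/56848
Rounded to 4 decimal places: U = 0.5011
RM (Liu & Layland) bound for 4 tasks = 0.756828; compare with U = 28489/56848 (approx. 0.501143)
U <= bound, so schedulable by RM sufficient condition.

0.5011


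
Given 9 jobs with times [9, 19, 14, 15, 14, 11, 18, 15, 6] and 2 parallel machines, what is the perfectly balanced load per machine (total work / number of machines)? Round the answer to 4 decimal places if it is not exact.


Total processing time = 9 + 19 + 14 + 15 + 14 + 11 + 18 + 15 + 6 = 121
Number of machines = 2
Ideal balanced load = 121 / 2 = 60.5

60.5


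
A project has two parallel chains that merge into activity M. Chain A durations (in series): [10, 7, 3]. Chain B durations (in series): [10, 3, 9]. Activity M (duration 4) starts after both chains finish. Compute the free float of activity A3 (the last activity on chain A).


ES(A3) = sum of predecessors on chain A = 17
EF(A3) = ES + duration = 17 + 3 = 20
Successor of A3 is M. ES(M) = max(sum(A), sum(B)) = max(20, 22) = 22
Free float = ES(successor) - EF(current) = 22 - 20 = 2

2


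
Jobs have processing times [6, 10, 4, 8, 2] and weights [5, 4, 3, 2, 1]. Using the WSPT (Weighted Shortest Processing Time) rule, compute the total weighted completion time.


Compute p/w ratios and sort ascending (WSPT): [(6, 5), (4, 3), (2, 1), (10, 4), (8, 2)]
Compute weighted completion times:
  Job (p=6,w=5): C=6, w*C=5*6=30
  Job (p=4,w=3): C=10, w*C=3*10=30
  Job (p=2,w=1): C=12, w*C=1*12=12
  Job (p=10,w=4): C=22, w*C=4*22=88
  Job (p=8,w=2): C=30, w*C=2*30=60
Total weighted completion time = 220

220


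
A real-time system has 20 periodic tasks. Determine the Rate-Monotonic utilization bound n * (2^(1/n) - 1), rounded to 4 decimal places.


Compute 2^(1/20) = 1.0352649238
Subtract 1: 1.0352649238 - 1 = 0.0352649238
Multiply by n: 20 * 0.0352649238 = 0.7052984760
Round to 4 dp: 0.7053

0.7053


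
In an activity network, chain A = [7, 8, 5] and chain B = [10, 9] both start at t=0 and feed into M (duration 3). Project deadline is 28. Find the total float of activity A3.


Forward pass: ES(A3) = sum of predecessors on chain A = 15
EF = ES + duration = 15 + 5 = 20
Backward pass: LF(M) = deadline = 28; LS(M) = 28 - 3 = 25
LF(A3) = LS(M) - sum(successors on chain A) = 25 - 0 = 25
LS = LF - duration = 25 - 5 = 20
Total float = LS - ES = 20 - 15 = 5

5


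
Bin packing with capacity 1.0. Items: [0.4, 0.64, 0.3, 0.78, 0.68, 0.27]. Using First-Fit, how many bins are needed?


Place items sequentially using First-Fit:
  Item 0.4 -> new Bin 1
  Item 0.64 -> new Bin 2
  Item 0.3 -> Bin 1 (now 0.7)
  Item 0.78 -> new Bin 3
  Item 0.68 -> new Bin 4
  Item 0.27 -> Bin 1 (now 0.97)
Total bins used = 4

4


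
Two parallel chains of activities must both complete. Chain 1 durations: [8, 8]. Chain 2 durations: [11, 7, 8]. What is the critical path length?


Path A total = 8 + 8 = 16
Path B total = 11 + 7 + 8 = 26
Critical path = longest path = max(16, 26) = 26

26


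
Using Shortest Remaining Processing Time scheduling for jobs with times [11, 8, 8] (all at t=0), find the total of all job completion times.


Since all jobs arrive at t=0, SRPT equals SPT ordering.
SPT order: [8, 8, 11]
Completion times:
  Job 1: p=8, C=8
  Job 2: p=8, C=16
  Job 3: p=11, C=27
Total completion time = 8 + 16 + 27 = 51

51


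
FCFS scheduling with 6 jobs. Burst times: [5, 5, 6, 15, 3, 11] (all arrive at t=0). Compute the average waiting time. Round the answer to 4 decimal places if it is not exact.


FCFS order (as given): [5, 5, 6, 15, 3, 11]
Waiting times:
  Job 1: wait = 0
  Job 2: wait = 5
  Job 3: wait = 10
  Job 4: wait = 16
  Job 5: wait = 31
  Job 6: wait = 34
Sum of waiting times = 96
Average waiting time = 96/6 = 16.0

16.0


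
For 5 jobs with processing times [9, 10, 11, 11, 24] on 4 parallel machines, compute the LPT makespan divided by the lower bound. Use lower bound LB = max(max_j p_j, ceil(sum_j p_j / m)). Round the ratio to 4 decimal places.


LPT order: [24, 11, 11, 10, 9]
Machine loads after assignment: [24, 11, 11, 19]
LPT makespan = 24
Lower bound = max(max_job, ceil(total/4)) = max(24, 17) = 24
Ratio = 24 / 24 = 1.0

1.0


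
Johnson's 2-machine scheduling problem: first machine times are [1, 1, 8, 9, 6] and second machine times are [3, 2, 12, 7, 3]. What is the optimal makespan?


Apply Johnson's rule:
  Group 1 (a <= b): [(1, 1, 3), (2, 1, 2), (3, 8, 12)]
  Group 2 (a > b): [(4, 9, 7), (5, 6, 3)]
Optimal job order: [1, 2, 3, 4, 5]
Schedule:
  Job 1: M1 done at 1, M2 done at 4
  Job 2: M1 done at 2, M2 done at 6
  Job 3: M1 done at 10, M2 done at 22
  Job 4: M1 done at 19, M2 done at 29
  Job 5: M1 done at 25, M2 done at 32
Makespan = 32

32


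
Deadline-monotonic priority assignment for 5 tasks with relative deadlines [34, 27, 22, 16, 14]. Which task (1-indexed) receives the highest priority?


Sort tasks by relative deadline (ascending):
  Task 5: deadline = 14
  Task 4: deadline = 16
  Task 3: deadline = 22
  Task 2: deadline = 27
  Task 1: deadline = 34
Priority order (highest first): [5, 4, 3, 2, 1]
Highest priority task = 5

5


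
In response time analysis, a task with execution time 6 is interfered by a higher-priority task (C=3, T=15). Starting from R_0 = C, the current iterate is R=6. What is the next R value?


R_next = C + ceil(R_prev / T_hp) * C_hp
ceil(6 / 15) = ceil(0.4) = 1
Interference = 1 * 3 = 3
R_next = 6 + 3 = 9

9


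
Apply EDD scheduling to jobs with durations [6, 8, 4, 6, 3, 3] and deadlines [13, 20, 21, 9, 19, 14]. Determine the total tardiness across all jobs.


Sort by due date (EDD order): [(6, 9), (6, 13), (3, 14), (3, 19), (8, 20), (4, 21)]
Compute completion times and tardiness:
  Job 1: p=6, d=9, C=6, tardiness=max(0,6-9)=0
  Job 2: p=6, d=13, C=12, tardiness=max(0,12-13)=0
  Job 3: p=3, d=14, C=15, tardiness=max(0,15-14)=1
  Job 4: p=3, d=19, C=18, tardiness=max(0,18-19)=0
  Job 5: p=8, d=20, C=26, tardiness=max(0,26-20)=6
  Job 6: p=4, d=21, C=30, tardiness=max(0,30-21)=9
Total tardiness = 16

16


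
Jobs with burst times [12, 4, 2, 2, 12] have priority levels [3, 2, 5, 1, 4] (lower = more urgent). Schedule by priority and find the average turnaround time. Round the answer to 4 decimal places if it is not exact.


Sort by priority (ascending = highest first):
Order: [(1, 2), (2, 4), (3, 12), (4, 12), (5, 2)]
Completion times:
  Priority 1, burst=2, C=2
  Priority 2, burst=4, C=6
  Priority 3, burst=12, C=18
  Priority 4, burst=12, C=30
  Priority 5, burst=2, C=32
Average turnaround = 88/5 = 17.6

17.6


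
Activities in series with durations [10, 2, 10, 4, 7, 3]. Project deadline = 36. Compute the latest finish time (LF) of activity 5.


LF(activity 5) = deadline - sum of successor durations
Successors: activities 6 through 6 with durations [3]
Sum of successor durations = 3
LF = 36 - 3 = 33

33


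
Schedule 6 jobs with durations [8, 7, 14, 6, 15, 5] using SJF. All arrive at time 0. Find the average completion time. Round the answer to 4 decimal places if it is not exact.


SJF order (ascending): [5, 6, 7, 8, 14, 15]
Completion times:
  Job 1: burst=5, C=5
  Job 2: burst=6, C=11
  Job 3: burst=7, C=18
  Job 4: burst=8, C=26
  Job 5: burst=14, C=40
  Job 6: burst=15, C=55
Average completion = 155/6 = 25.8333

25.8333


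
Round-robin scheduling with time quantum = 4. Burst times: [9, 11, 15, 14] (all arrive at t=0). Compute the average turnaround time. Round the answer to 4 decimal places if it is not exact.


Time quantum = 4
Execution trace:
  J1 runs 4 units, time = 4
  J2 runs 4 units, time = 8
  J3 runs 4 units, time = 12
  J4 runs 4 units, time = 16
  J1 runs 4 units, time = 20
  J2 runs 4 units, time = 24
  J3 runs 4 units, time = 28
  J4 runs 4 units, time = 32
  J1 runs 1 units, time = 33
  J2 runs 3 units, time = 36
  J3 runs 4 units, time = 40
  J4 runs 4 units, time = 44
  J3 runs 3 units, time = 47
  J4 runs 2 units, time = 49
Finish times: [33, 36, 47, 49]
Average turnaround = 165/4 = 41.25

41.25


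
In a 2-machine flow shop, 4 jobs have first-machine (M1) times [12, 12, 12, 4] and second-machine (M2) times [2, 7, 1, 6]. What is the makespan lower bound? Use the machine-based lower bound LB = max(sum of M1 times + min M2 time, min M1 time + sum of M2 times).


LB1 = sum(M1 times) + min(M2 times) = 40 + 1 = 41
LB2 = min(M1 times) + sum(M2 times) = 4 + 16 = 20
Lower bound = max(LB1, LB2) = max(41, 20) = 41

41


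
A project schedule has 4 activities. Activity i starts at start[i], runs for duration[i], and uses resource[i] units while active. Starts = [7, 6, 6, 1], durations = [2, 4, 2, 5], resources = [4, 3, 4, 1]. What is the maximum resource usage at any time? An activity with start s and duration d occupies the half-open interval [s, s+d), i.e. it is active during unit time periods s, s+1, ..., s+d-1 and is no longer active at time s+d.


Each activity i is active on [start_i, start_i + duration_i).
Compute total resource usage per time slot:
  t=0: active resources = [], total = 0
  t=1: active resources = [1], total = 1
  t=2: active resources = [1], total = 1
  t=3: active resources = [1], total = 1
  t=4: active resources = [1], total = 1
  t=5: active resources = [1], total = 1
  t=6: active resources = [3, 4], total = 7
  t=7: active resources = [4, 3, 4], total = 11
  t=8: active resources = [4, 3], total = 7
  t=9: active resources = [3], total = 3
Peak resource demand = 11

11


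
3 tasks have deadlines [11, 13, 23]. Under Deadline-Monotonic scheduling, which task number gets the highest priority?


Sort tasks by relative deadline (ascending):
  Task 1: deadline = 11
  Task 2: deadline = 13
  Task 3: deadline = 23
Priority order (highest first): [1, 2, 3]
Highest priority task = 1

1


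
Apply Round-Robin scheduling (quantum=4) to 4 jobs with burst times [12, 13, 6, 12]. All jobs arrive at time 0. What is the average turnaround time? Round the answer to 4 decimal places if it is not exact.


Time quantum = 4
Execution trace:
  J1 runs 4 units, time = 4
  J2 runs 4 units, time = 8
  J3 runs 4 units, time = 12
  J4 runs 4 units, time = 16
  J1 runs 4 units, time = 20
  J2 runs 4 units, time = 24
  J3 runs 2 units, time = 26
  J4 runs 4 units, time = 30
  J1 runs 4 units, time = 34
  J2 runs 4 units, time = 38
  J4 runs 4 units, time = 42
  J2 runs 1 units, time = 43
Finish times: [34, 43, 26, 42]
Average turnaround = 145/4 = 36.25

36.25


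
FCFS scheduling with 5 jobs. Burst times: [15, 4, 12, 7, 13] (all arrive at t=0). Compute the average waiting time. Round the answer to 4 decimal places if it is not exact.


FCFS order (as given): [15, 4, 12, 7, 13]
Waiting times:
  Job 1: wait = 0
  Job 2: wait = 15
  Job 3: wait = 19
  Job 4: wait = 31
  Job 5: wait = 38
Sum of waiting times = 103
Average waiting time = 103/5 = 20.6

20.6


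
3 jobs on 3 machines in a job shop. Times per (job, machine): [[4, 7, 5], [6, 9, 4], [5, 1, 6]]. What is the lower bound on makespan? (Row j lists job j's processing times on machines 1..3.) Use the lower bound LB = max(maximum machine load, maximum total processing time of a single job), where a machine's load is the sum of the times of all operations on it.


Machine loads:
  Machine 1: 4 + 6 + 5 = 15
  Machine 2: 7 + 9 + 1 = 17
  Machine 3: 5 + 4 + 6 = 15
Max machine load = 17
Job totals:
  Job 1: 16
  Job 2: 19
  Job 3: 12
Max job total = 19
Lower bound = max(17, 19) = 19

19


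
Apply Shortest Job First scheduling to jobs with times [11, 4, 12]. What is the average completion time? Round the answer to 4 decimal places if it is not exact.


SJF order (ascending): [4, 11, 12]
Completion times:
  Job 1: burst=4, C=4
  Job 2: burst=11, C=15
  Job 3: burst=12, C=27
Average completion = 46/3 = 15.3333

15.3333


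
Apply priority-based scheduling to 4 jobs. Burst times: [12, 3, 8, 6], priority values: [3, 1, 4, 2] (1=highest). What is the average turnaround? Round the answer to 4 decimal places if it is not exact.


Sort by priority (ascending = highest first):
Order: [(1, 3), (2, 6), (3, 12), (4, 8)]
Completion times:
  Priority 1, burst=3, C=3
  Priority 2, burst=6, C=9
  Priority 3, burst=12, C=21
  Priority 4, burst=8, C=29
Average turnaround = 62/4 = 15.5

15.5


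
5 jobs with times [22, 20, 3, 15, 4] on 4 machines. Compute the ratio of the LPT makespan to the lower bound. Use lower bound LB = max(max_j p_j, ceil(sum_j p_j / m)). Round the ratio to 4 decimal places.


LPT order: [22, 20, 15, 4, 3]
Machine loads after assignment: [22, 20, 15, 7]
LPT makespan = 22
Lower bound = max(max_job, ceil(total/4)) = max(22, 16) = 22
Ratio = 22 / 22 = 1.0

1.0


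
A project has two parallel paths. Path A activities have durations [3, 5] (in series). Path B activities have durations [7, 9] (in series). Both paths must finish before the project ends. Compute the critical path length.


Path A total = 3 + 5 = 8
Path B total = 7 + 9 = 16
Critical path = longest path = max(8, 16) = 16

16


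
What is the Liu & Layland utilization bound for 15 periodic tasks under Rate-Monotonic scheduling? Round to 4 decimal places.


Compute 2^(1/15) = 1.0472941228
Subtract 1: 1.0472941228 - 1 = 0.0472941228
Multiply by n: 15 * 0.0472941228 = 0.7094118420
Round to 4 dp: 0.7094

0.7094


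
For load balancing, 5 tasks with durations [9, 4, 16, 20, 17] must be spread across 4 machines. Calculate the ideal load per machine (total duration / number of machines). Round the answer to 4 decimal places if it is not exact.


Total processing time = 9 + 4 + 16 + 20 + 17 = 66
Number of machines = 4
Ideal balanced load = 66 / 4 = 16.5

16.5


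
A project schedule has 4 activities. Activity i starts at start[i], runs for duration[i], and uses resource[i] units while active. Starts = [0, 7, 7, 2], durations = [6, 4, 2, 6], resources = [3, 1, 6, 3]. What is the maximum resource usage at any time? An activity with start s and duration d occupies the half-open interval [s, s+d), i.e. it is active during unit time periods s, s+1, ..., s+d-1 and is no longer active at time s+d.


Each activity i is active on [start_i, start_i + duration_i).
Compute total resource usage per time slot:
  t=0: active resources = [3], total = 3
  t=1: active resources = [3], total = 3
  t=2: active resources = [3, 3], total = 6
  t=3: active resources = [3, 3], total = 6
  t=4: active resources = [3, 3], total = 6
  t=5: active resources = [3, 3], total = 6
  t=6: active resources = [3], total = 3
  t=7: active resources = [1, 6, 3], total = 10
  t=8: active resources = [1, 6], total = 7
  t=9: active resources = [1], total = 1
  t=10: active resources = [1], total = 1
Peak resource demand = 10

10


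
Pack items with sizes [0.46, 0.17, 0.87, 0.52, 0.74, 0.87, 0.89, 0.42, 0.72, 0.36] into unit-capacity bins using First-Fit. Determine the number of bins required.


Place items sequentially using First-Fit:
  Item 0.46 -> new Bin 1
  Item 0.17 -> Bin 1 (now 0.63)
  Item 0.87 -> new Bin 2
  Item 0.52 -> new Bin 3
  Item 0.74 -> new Bin 4
  Item 0.87 -> new Bin 5
  Item 0.89 -> new Bin 6
  Item 0.42 -> Bin 3 (now 0.94)
  Item 0.72 -> new Bin 7
  Item 0.36 -> Bin 1 (now 0.99)
Total bins used = 7

7


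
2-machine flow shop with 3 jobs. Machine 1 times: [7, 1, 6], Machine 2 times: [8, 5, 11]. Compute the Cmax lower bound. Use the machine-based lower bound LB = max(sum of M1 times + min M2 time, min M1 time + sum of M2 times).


LB1 = sum(M1 times) + min(M2 times) = 14 + 5 = 19
LB2 = min(M1 times) + sum(M2 times) = 1 + 24 = 25
Lower bound = max(LB1, LB2) = max(19, 25) = 25

25


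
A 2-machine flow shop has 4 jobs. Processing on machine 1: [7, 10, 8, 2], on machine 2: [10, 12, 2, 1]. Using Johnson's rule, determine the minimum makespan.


Apply Johnson's rule:
  Group 1 (a <= b): [(1, 7, 10), (2, 10, 12)]
  Group 2 (a > b): [(3, 8, 2), (4, 2, 1)]
Optimal job order: [1, 2, 3, 4]
Schedule:
  Job 1: M1 done at 7, M2 done at 17
  Job 2: M1 done at 17, M2 done at 29
  Job 3: M1 done at 25, M2 done at 31
  Job 4: M1 done at 27, M2 done at 32
Makespan = 32

32


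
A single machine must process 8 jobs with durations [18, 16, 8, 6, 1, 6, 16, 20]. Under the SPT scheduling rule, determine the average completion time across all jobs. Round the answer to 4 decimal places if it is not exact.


Sort jobs by processing time (SPT order): [1, 6, 6, 8, 16, 16, 18, 20]
Compute completion times sequentially:
  Job 1: processing = 1, completes at 1
  Job 2: processing = 6, completes at 7
  Job 3: processing = 6, completes at 13
  Job 4: processing = 8, completes at 21
  Job 5: processing = 16, completes at 37
  Job 6: processing = 16, completes at 53
  Job 7: processing = 18, completes at 71
  Job 8: processing = 20, completes at 91
Sum of completion times = 294
Average completion time = 294/8 = 36.75

36.75


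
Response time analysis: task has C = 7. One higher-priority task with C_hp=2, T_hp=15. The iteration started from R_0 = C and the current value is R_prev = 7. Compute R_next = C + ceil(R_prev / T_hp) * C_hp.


R_next = C + ceil(R_prev / T_hp) * C_hp
ceil(7 / 15) = ceil(0.4667) = 1
Interference = 1 * 2 = 2
R_next = 7 + 2 = 9

9


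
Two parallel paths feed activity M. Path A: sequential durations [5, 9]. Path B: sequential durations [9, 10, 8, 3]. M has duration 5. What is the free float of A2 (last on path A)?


ES(A2) = sum of predecessors on chain A = 5
EF(A2) = ES + duration = 5 + 9 = 14
Successor of A2 is M. ES(M) = max(sum(A), sum(B)) = max(14, 30) = 30
Free float = ES(successor) - EF(current) = 30 - 14 = 16

16


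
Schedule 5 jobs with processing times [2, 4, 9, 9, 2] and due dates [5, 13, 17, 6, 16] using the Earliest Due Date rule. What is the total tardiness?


Sort by due date (EDD order): [(2, 5), (9, 6), (4, 13), (2, 16), (9, 17)]
Compute completion times and tardiness:
  Job 1: p=2, d=5, C=2, tardiness=max(0,2-5)=0
  Job 2: p=9, d=6, C=11, tardiness=max(0,11-6)=5
  Job 3: p=4, d=13, C=15, tardiness=max(0,15-13)=2
  Job 4: p=2, d=16, C=17, tardiness=max(0,17-16)=1
  Job 5: p=9, d=17, C=26, tardiness=max(0,26-17)=9
Total tardiness = 17

17


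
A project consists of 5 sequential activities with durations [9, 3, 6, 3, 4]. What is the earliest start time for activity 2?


Activity 2 starts after activities 1 through 1 complete.
Predecessor durations: [9]
ES = 9 = 9

9


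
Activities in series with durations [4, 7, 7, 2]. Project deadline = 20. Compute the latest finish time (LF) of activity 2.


LF(activity 2) = deadline - sum of successor durations
Successors: activities 3 through 4 with durations [7, 2]
Sum of successor durations = 9
LF = 20 - 9 = 11

11


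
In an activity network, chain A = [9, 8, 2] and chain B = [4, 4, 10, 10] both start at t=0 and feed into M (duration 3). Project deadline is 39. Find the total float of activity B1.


Forward pass: ES(B1) = sum of predecessors on chain B = 0
EF = ES + duration = 0 + 4 = 4
Backward pass: LF(M) = deadline = 39; LS(M) = 39 - 3 = 36
LF(B1) = LS(M) - sum(successors on chain B) = 36 - 24 = 12
LS = LF - duration = 12 - 4 = 8
Total float = LS - ES = 8 - 0 = 8

8


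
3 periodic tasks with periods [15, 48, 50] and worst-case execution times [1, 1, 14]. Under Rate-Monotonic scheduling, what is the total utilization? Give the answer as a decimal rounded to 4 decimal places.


Compute individual utilizations (exact fractions):
  Task 1: C/T = 1/15 (approx. 0.0667)
  Task 2: C/T = 1/48 (approx. 0.0208)
  Task 3: C/T = 14/50 = 7/25 (approx. 0.28)
Total utilization U = 1/15 + 1/48 + 7/25 = 147/400
Rounded to 4 decimal places: U = 0.3675
RM (Liu & Layland) bound for 3 tasks = 0.779763; compare with U = 147/400 (approx. 0.367500)
U <= bound, so schedulable by RM sufficient condition.

0.3675


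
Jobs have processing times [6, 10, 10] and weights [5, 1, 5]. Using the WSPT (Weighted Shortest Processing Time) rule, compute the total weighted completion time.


Compute p/w ratios and sort ascending (WSPT): [(6, 5), (10, 5), (10, 1)]
Compute weighted completion times:
  Job (p=6,w=5): C=6, w*C=5*6=30
  Job (p=10,w=5): C=16, w*C=5*16=80
  Job (p=10,w=1): C=26, w*C=1*26=26
Total weighted completion time = 136

136


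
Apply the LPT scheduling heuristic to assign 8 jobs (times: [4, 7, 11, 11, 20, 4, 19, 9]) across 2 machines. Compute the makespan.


Sort jobs in decreasing order (LPT): [20, 19, 11, 11, 9, 7, 4, 4]
Assign each job to the least loaded machine:
  Machine 1: jobs [20, 11, 7, 4], load = 42
  Machine 2: jobs [19, 11, 9, 4], load = 43
Makespan = max load = 43

43


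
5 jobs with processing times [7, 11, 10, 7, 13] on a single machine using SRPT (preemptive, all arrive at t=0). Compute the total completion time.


Since all jobs arrive at t=0, SRPT equals SPT ordering.
SPT order: [7, 7, 10, 11, 13]
Completion times:
  Job 1: p=7, C=7
  Job 2: p=7, C=14
  Job 3: p=10, C=24
  Job 4: p=11, C=35
  Job 5: p=13, C=48
Total completion time = 7 + 14 + 24 + 35 + 48 = 128

128


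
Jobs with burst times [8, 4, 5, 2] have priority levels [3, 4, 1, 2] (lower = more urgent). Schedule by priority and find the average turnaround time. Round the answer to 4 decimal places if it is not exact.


Sort by priority (ascending = highest first):
Order: [(1, 5), (2, 2), (3, 8), (4, 4)]
Completion times:
  Priority 1, burst=5, C=5
  Priority 2, burst=2, C=7
  Priority 3, burst=8, C=15
  Priority 4, burst=4, C=19
Average turnaround = 46/4 = 11.5

11.5


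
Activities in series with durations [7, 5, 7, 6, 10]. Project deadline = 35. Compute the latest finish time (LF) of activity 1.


LF(activity 1) = deadline - sum of successor durations
Successors: activities 2 through 5 with durations [5, 7, 6, 10]
Sum of successor durations = 28
LF = 35 - 28 = 7

7


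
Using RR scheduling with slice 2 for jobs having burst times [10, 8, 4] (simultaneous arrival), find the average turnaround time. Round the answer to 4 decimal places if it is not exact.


Time quantum = 2
Execution trace:
  J1 runs 2 units, time = 2
  J2 runs 2 units, time = 4
  J3 runs 2 units, time = 6
  J1 runs 2 units, time = 8
  J2 runs 2 units, time = 10
  J3 runs 2 units, time = 12
  J1 runs 2 units, time = 14
  J2 runs 2 units, time = 16
  J1 runs 2 units, time = 18
  J2 runs 2 units, time = 20
  J1 runs 2 units, time = 22
Finish times: [22, 20, 12]
Average turnaround = 54/3 = 18.0

18.0


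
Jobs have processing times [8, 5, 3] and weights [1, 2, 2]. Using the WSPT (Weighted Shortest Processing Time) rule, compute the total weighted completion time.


Compute p/w ratios and sort ascending (WSPT): [(3, 2), (5, 2), (8, 1)]
Compute weighted completion times:
  Job (p=3,w=2): C=3, w*C=2*3=6
  Job (p=5,w=2): C=8, w*C=2*8=16
  Job (p=8,w=1): C=16, w*C=1*16=16
Total weighted completion time = 38

38


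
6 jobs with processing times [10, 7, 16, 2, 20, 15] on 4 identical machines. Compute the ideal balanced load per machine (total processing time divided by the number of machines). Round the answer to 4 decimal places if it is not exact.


Total processing time = 10 + 7 + 16 + 2 + 20 + 15 = 70
Number of machines = 4
Ideal balanced load = 70 / 4 = 17.5

17.5


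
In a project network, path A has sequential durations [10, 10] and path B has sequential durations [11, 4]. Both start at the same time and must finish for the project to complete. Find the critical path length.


Path A total = 10 + 10 = 20
Path B total = 11 + 4 = 15
Critical path = longest path = max(20, 15) = 20

20


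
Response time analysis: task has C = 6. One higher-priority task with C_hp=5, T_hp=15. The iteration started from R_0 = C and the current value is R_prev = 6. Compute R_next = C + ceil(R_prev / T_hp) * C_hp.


R_next = C + ceil(R_prev / T_hp) * C_hp
ceil(6 / 15) = ceil(0.4) = 1
Interference = 1 * 5 = 5
R_next = 6 + 5 = 11

11


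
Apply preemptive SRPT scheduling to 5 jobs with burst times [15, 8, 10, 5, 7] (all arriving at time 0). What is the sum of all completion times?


Since all jobs arrive at t=0, SRPT equals SPT ordering.
SPT order: [5, 7, 8, 10, 15]
Completion times:
  Job 1: p=5, C=5
  Job 2: p=7, C=12
  Job 3: p=8, C=20
  Job 4: p=10, C=30
  Job 5: p=15, C=45
Total completion time = 5 + 12 + 20 + 30 + 45 = 112

112


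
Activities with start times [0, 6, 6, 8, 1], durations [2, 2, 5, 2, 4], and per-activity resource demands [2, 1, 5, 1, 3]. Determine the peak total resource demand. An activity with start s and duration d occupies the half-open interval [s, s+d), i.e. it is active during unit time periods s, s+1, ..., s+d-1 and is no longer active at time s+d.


Each activity i is active on [start_i, start_i + duration_i).
Compute total resource usage per time slot:
  t=0: active resources = [2], total = 2
  t=1: active resources = [2, 3], total = 5
  t=2: active resources = [3], total = 3
  t=3: active resources = [3], total = 3
  t=4: active resources = [3], total = 3
  t=5: active resources = [], total = 0
  t=6: active resources = [1, 5], total = 6
  t=7: active resources = [1, 5], total = 6
  t=8: active resources = [5, 1], total = 6
  t=9: active resources = [5, 1], total = 6
  t=10: active resources = [5], total = 5
Peak resource demand = 6

6


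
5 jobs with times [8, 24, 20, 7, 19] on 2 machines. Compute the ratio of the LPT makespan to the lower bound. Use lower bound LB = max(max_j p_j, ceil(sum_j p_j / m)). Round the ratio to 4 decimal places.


LPT order: [24, 20, 19, 8, 7]
Machine loads after assignment: [39, 39]
LPT makespan = 39
Lower bound = max(max_job, ceil(total/2)) = max(24, 39) = 39
Ratio = 39 / 39 = 1.0

1.0


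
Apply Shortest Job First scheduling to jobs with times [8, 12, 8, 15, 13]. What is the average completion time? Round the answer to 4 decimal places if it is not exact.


SJF order (ascending): [8, 8, 12, 13, 15]
Completion times:
  Job 1: burst=8, C=8
  Job 2: burst=8, C=16
  Job 3: burst=12, C=28
  Job 4: burst=13, C=41
  Job 5: burst=15, C=56
Average completion = 149/5 = 29.8

29.8


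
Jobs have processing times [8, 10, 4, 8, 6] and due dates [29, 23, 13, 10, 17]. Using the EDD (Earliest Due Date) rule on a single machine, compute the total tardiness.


Sort by due date (EDD order): [(8, 10), (4, 13), (6, 17), (10, 23), (8, 29)]
Compute completion times and tardiness:
  Job 1: p=8, d=10, C=8, tardiness=max(0,8-10)=0
  Job 2: p=4, d=13, C=12, tardiness=max(0,12-13)=0
  Job 3: p=6, d=17, C=18, tardiness=max(0,18-17)=1
  Job 4: p=10, d=23, C=28, tardiness=max(0,28-23)=5
  Job 5: p=8, d=29, C=36, tardiness=max(0,36-29)=7
Total tardiness = 13

13


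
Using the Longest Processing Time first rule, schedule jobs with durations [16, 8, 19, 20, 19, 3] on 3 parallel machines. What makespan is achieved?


Sort jobs in decreasing order (LPT): [20, 19, 19, 16, 8, 3]
Assign each job to the least loaded machine:
  Machine 1: jobs [20, 3], load = 23
  Machine 2: jobs [19, 16], load = 35
  Machine 3: jobs [19, 8], load = 27
Makespan = max load = 35

35
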